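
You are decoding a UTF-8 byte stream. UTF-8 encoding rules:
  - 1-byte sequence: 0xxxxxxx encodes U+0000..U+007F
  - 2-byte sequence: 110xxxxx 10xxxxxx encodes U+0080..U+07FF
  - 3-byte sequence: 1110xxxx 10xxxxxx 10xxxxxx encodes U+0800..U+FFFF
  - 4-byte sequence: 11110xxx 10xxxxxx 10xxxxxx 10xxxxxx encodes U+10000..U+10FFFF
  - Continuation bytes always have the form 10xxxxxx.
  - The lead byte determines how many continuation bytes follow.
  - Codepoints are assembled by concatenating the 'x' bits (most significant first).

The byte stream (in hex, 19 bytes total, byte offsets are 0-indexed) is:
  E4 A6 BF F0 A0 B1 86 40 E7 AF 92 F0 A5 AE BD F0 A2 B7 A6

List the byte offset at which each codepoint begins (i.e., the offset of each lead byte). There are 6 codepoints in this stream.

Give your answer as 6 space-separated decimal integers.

Answer: 0 3 7 8 11 15

Derivation:
Byte[0]=E4: 3-byte lead, need 2 cont bytes. acc=0x4
Byte[1]=A6: continuation. acc=(acc<<6)|0x26=0x126
Byte[2]=BF: continuation. acc=(acc<<6)|0x3F=0x49BF
Completed: cp=U+49BF (starts at byte 0)
Byte[3]=F0: 4-byte lead, need 3 cont bytes. acc=0x0
Byte[4]=A0: continuation. acc=(acc<<6)|0x20=0x20
Byte[5]=B1: continuation. acc=(acc<<6)|0x31=0x831
Byte[6]=86: continuation. acc=(acc<<6)|0x06=0x20C46
Completed: cp=U+20C46 (starts at byte 3)
Byte[7]=40: 1-byte ASCII. cp=U+0040
Byte[8]=E7: 3-byte lead, need 2 cont bytes. acc=0x7
Byte[9]=AF: continuation. acc=(acc<<6)|0x2F=0x1EF
Byte[10]=92: continuation. acc=(acc<<6)|0x12=0x7BD2
Completed: cp=U+7BD2 (starts at byte 8)
Byte[11]=F0: 4-byte lead, need 3 cont bytes. acc=0x0
Byte[12]=A5: continuation. acc=(acc<<6)|0x25=0x25
Byte[13]=AE: continuation. acc=(acc<<6)|0x2E=0x96E
Byte[14]=BD: continuation. acc=(acc<<6)|0x3D=0x25BBD
Completed: cp=U+25BBD (starts at byte 11)
Byte[15]=F0: 4-byte lead, need 3 cont bytes. acc=0x0
Byte[16]=A2: continuation. acc=(acc<<6)|0x22=0x22
Byte[17]=B7: continuation. acc=(acc<<6)|0x37=0x8B7
Byte[18]=A6: continuation. acc=(acc<<6)|0x26=0x22DE6
Completed: cp=U+22DE6 (starts at byte 15)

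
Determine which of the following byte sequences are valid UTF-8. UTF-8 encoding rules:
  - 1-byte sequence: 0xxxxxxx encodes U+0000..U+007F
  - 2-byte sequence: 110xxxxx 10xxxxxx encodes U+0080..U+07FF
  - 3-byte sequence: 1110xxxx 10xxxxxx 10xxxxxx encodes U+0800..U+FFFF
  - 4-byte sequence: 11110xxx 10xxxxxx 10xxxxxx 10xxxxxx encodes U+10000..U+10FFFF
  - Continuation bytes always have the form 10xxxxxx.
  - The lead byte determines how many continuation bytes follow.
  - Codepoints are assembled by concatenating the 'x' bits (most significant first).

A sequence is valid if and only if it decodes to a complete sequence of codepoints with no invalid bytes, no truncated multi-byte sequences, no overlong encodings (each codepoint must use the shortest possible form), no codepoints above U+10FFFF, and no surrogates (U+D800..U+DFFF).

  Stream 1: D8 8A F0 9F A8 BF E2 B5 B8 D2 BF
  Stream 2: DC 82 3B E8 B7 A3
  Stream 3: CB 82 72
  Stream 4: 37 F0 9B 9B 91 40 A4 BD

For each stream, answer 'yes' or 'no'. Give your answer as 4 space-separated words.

Answer: yes yes yes no

Derivation:
Stream 1: decodes cleanly. VALID
Stream 2: decodes cleanly. VALID
Stream 3: decodes cleanly. VALID
Stream 4: error at byte offset 6. INVALID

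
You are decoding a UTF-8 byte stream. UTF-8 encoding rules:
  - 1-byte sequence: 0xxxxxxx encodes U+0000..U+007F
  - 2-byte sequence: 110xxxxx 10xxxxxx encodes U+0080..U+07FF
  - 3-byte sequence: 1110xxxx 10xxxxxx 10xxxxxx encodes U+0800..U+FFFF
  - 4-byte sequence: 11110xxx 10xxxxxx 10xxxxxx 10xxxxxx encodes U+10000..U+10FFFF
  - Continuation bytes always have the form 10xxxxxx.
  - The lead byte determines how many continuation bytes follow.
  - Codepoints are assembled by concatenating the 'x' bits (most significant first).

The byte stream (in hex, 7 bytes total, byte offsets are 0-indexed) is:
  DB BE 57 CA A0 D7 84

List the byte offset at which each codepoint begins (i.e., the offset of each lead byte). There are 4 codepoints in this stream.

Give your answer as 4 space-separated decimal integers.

Byte[0]=DB: 2-byte lead, need 1 cont bytes. acc=0x1B
Byte[1]=BE: continuation. acc=(acc<<6)|0x3E=0x6FE
Completed: cp=U+06FE (starts at byte 0)
Byte[2]=57: 1-byte ASCII. cp=U+0057
Byte[3]=CA: 2-byte lead, need 1 cont bytes. acc=0xA
Byte[4]=A0: continuation. acc=(acc<<6)|0x20=0x2A0
Completed: cp=U+02A0 (starts at byte 3)
Byte[5]=D7: 2-byte lead, need 1 cont bytes. acc=0x17
Byte[6]=84: continuation. acc=(acc<<6)|0x04=0x5C4
Completed: cp=U+05C4 (starts at byte 5)

Answer: 0 2 3 5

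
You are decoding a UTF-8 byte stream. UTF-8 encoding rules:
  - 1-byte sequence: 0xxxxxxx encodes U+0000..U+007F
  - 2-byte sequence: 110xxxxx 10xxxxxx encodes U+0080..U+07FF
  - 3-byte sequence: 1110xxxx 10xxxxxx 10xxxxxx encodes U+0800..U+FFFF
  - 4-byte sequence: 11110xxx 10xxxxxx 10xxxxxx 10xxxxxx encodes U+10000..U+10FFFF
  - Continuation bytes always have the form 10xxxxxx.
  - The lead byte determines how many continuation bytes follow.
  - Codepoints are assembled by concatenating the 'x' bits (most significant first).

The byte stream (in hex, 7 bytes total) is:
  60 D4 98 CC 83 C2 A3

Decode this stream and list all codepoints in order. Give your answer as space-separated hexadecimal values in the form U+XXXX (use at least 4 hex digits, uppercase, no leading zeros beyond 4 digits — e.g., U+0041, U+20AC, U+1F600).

Answer: U+0060 U+0518 U+0303 U+00A3

Derivation:
Byte[0]=60: 1-byte ASCII. cp=U+0060
Byte[1]=D4: 2-byte lead, need 1 cont bytes. acc=0x14
Byte[2]=98: continuation. acc=(acc<<6)|0x18=0x518
Completed: cp=U+0518 (starts at byte 1)
Byte[3]=CC: 2-byte lead, need 1 cont bytes. acc=0xC
Byte[4]=83: continuation. acc=(acc<<6)|0x03=0x303
Completed: cp=U+0303 (starts at byte 3)
Byte[5]=C2: 2-byte lead, need 1 cont bytes. acc=0x2
Byte[6]=A3: continuation. acc=(acc<<6)|0x23=0xA3
Completed: cp=U+00A3 (starts at byte 5)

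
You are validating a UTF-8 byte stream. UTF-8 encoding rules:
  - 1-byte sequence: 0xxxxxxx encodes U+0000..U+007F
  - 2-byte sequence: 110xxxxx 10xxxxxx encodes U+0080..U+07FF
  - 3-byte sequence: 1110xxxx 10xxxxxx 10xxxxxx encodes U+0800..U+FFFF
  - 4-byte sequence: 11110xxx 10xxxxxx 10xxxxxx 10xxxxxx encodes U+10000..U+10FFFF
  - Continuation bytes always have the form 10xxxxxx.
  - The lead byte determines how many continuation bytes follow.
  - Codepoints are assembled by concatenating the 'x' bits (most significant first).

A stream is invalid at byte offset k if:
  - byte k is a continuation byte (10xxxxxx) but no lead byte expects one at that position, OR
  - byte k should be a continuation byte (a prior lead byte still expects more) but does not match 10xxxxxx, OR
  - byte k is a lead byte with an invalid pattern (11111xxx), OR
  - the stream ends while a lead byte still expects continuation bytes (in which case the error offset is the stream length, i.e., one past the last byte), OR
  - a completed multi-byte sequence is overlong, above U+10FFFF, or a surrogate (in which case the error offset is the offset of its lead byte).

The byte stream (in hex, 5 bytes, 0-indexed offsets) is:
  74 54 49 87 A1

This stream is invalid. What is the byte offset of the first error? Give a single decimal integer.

Answer: 3

Derivation:
Byte[0]=74: 1-byte ASCII. cp=U+0074
Byte[1]=54: 1-byte ASCII. cp=U+0054
Byte[2]=49: 1-byte ASCII. cp=U+0049
Byte[3]=87: INVALID lead byte (not 0xxx/110x/1110/11110)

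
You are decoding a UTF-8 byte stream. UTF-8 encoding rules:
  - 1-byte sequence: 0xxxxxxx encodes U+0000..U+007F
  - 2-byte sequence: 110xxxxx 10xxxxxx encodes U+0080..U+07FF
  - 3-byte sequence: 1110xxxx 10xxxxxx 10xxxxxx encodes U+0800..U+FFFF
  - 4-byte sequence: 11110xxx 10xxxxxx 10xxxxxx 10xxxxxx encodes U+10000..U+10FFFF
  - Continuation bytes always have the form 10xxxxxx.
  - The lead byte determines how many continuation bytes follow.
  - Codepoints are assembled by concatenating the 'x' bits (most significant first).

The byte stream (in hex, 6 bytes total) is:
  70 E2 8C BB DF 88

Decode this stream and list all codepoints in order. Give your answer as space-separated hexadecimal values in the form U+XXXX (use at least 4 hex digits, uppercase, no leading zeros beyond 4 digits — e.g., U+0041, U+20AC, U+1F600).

Byte[0]=70: 1-byte ASCII. cp=U+0070
Byte[1]=E2: 3-byte lead, need 2 cont bytes. acc=0x2
Byte[2]=8C: continuation. acc=(acc<<6)|0x0C=0x8C
Byte[3]=BB: continuation. acc=(acc<<6)|0x3B=0x233B
Completed: cp=U+233B (starts at byte 1)
Byte[4]=DF: 2-byte lead, need 1 cont bytes. acc=0x1F
Byte[5]=88: continuation. acc=(acc<<6)|0x08=0x7C8
Completed: cp=U+07C8 (starts at byte 4)

Answer: U+0070 U+233B U+07C8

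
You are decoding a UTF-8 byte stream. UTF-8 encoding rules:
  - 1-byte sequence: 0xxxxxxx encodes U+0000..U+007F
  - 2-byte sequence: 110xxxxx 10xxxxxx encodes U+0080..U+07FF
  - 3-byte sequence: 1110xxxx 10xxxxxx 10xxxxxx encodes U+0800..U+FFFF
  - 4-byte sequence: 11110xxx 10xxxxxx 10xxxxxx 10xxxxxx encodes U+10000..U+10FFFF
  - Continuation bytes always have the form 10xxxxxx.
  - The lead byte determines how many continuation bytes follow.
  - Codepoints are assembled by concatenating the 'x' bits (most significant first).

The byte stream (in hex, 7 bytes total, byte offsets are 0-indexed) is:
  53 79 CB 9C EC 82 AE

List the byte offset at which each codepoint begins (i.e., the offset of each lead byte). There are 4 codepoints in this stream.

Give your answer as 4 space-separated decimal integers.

Byte[0]=53: 1-byte ASCII. cp=U+0053
Byte[1]=79: 1-byte ASCII. cp=U+0079
Byte[2]=CB: 2-byte lead, need 1 cont bytes. acc=0xB
Byte[3]=9C: continuation. acc=(acc<<6)|0x1C=0x2DC
Completed: cp=U+02DC (starts at byte 2)
Byte[4]=EC: 3-byte lead, need 2 cont bytes. acc=0xC
Byte[5]=82: continuation. acc=(acc<<6)|0x02=0x302
Byte[6]=AE: continuation. acc=(acc<<6)|0x2E=0xC0AE
Completed: cp=U+C0AE (starts at byte 4)

Answer: 0 1 2 4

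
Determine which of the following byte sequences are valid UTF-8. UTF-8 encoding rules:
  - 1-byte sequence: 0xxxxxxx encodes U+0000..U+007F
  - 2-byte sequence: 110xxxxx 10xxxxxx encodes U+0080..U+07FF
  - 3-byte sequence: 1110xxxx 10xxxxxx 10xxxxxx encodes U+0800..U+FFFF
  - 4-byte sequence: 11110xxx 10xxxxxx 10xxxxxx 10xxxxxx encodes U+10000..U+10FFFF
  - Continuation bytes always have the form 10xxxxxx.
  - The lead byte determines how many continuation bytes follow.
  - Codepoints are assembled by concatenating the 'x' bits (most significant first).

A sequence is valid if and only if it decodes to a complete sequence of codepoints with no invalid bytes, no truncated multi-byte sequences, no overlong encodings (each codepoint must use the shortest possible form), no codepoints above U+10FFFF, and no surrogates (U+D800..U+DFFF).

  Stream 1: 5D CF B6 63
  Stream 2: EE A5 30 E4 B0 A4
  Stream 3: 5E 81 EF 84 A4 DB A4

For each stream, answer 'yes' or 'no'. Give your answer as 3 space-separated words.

Answer: yes no no

Derivation:
Stream 1: decodes cleanly. VALID
Stream 2: error at byte offset 2. INVALID
Stream 3: error at byte offset 1. INVALID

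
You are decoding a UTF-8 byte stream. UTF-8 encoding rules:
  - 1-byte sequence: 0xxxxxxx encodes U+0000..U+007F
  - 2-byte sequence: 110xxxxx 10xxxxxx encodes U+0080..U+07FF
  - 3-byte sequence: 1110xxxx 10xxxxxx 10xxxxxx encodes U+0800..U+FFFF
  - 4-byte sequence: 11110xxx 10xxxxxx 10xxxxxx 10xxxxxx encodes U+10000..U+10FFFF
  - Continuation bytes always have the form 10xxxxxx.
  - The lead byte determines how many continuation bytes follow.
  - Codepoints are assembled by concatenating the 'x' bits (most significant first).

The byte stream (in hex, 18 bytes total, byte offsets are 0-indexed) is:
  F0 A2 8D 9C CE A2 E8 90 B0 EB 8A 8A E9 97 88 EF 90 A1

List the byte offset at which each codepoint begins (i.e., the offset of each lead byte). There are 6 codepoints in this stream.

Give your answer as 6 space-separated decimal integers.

Byte[0]=F0: 4-byte lead, need 3 cont bytes. acc=0x0
Byte[1]=A2: continuation. acc=(acc<<6)|0x22=0x22
Byte[2]=8D: continuation. acc=(acc<<6)|0x0D=0x88D
Byte[3]=9C: continuation. acc=(acc<<6)|0x1C=0x2235C
Completed: cp=U+2235C (starts at byte 0)
Byte[4]=CE: 2-byte lead, need 1 cont bytes. acc=0xE
Byte[5]=A2: continuation. acc=(acc<<6)|0x22=0x3A2
Completed: cp=U+03A2 (starts at byte 4)
Byte[6]=E8: 3-byte lead, need 2 cont bytes. acc=0x8
Byte[7]=90: continuation. acc=(acc<<6)|0x10=0x210
Byte[8]=B0: continuation. acc=(acc<<6)|0x30=0x8430
Completed: cp=U+8430 (starts at byte 6)
Byte[9]=EB: 3-byte lead, need 2 cont bytes. acc=0xB
Byte[10]=8A: continuation. acc=(acc<<6)|0x0A=0x2CA
Byte[11]=8A: continuation. acc=(acc<<6)|0x0A=0xB28A
Completed: cp=U+B28A (starts at byte 9)
Byte[12]=E9: 3-byte lead, need 2 cont bytes. acc=0x9
Byte[13]=97: continuation. acc=(acc<<6)|0x17=0x257
Byte[14]=88: continuation. acc=(acc<<6)|0x08=0x95C8
Completed: cp=U+95C8 (starts at byte 12)
Byte[15]=EF: 3-byte lead, need 2 cont bytes. acc=0xF
Byte[16]=90: continuation. acc=(acc<<6)|0x10=0x3D0
Byte[17]=A1: continuation. acc=(acc<<6)|0x21=0xF421
Completed: cp=U+F421 (starts at byte 15)

Answer: 0 4 6 9 12 15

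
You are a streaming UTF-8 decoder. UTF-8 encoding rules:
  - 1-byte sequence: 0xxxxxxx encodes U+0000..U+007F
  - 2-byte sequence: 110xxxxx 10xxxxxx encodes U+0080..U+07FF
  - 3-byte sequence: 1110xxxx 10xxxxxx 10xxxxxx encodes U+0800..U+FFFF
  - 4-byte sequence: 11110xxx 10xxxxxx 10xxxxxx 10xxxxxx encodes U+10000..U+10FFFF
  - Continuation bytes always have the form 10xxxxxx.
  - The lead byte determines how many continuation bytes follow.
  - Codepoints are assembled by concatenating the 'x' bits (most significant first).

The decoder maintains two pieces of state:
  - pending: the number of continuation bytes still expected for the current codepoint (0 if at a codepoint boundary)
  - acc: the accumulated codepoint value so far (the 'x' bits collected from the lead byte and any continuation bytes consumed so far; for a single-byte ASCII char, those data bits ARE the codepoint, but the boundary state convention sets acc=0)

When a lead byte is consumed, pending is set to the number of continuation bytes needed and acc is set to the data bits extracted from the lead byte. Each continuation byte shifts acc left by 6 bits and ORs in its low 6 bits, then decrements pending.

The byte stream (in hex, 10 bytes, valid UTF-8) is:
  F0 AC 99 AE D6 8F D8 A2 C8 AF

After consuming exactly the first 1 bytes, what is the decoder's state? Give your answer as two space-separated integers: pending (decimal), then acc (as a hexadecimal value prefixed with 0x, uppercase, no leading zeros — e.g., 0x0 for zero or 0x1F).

Answer: 3 0x0

Derivation:
Byte[0]=F0: 4-byte lead. pending=3, acc=0x0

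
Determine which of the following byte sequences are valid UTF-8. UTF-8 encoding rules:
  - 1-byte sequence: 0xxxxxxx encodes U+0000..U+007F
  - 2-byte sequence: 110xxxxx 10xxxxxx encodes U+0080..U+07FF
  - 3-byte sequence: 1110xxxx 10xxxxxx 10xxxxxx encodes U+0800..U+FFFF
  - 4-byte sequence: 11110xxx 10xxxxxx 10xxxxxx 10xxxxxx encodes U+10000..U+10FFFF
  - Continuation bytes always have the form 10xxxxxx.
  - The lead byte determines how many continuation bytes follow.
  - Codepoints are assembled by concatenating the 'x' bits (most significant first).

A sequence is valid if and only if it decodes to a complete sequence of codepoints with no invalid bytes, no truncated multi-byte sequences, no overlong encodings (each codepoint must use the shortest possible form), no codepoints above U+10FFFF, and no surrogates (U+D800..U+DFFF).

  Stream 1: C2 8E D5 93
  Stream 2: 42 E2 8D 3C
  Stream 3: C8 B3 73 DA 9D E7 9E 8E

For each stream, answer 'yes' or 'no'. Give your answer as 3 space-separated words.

Stream 1: decodes cleanly. VALID
Stream 2: error at byte offset 3. INVALID
Stream 3: decodes cleanly. VALID

Answer: yes no yes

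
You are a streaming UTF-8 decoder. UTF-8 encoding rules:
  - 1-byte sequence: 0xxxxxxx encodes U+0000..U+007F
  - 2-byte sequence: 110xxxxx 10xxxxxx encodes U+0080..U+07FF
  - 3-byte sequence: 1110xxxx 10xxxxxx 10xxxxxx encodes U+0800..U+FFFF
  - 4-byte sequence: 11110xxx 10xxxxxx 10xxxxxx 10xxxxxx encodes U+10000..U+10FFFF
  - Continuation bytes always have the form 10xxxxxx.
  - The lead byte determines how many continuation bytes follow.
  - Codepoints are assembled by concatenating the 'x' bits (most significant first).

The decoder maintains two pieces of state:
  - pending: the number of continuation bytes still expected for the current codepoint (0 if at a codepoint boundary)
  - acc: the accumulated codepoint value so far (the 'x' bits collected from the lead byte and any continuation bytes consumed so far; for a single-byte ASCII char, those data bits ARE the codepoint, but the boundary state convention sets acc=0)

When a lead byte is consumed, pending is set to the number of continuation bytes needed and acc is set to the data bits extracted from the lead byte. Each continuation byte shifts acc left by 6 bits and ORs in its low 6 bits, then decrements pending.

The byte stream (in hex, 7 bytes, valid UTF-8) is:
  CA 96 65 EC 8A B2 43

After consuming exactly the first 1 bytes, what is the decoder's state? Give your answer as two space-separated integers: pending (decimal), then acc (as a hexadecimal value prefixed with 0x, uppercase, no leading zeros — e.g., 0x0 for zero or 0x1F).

Byte[0]=CA: 2-byte lead. pending=1, acc=0xA

Answer: 1 0xA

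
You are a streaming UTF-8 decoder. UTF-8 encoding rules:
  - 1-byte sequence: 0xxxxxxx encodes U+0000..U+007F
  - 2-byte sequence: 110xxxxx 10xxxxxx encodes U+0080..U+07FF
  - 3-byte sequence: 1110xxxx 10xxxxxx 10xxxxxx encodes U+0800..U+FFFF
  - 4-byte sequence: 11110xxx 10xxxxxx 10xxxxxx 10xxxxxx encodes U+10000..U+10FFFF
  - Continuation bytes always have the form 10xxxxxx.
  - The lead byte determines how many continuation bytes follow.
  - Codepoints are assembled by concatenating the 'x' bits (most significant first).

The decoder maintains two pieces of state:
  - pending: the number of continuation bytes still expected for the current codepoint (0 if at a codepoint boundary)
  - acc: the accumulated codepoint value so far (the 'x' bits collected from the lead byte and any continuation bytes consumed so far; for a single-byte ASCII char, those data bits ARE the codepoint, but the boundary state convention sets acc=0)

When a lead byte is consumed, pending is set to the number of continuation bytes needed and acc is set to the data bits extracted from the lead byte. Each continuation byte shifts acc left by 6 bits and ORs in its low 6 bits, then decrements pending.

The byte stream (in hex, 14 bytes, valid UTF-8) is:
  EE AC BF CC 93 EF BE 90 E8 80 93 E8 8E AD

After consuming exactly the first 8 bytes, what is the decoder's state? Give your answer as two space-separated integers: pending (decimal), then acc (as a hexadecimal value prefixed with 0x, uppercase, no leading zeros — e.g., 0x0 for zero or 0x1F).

Byte[0]=EE: 3-byte lead. pending=2, acc=0xE
Byte[1]=AC: continuation. acc=(acc<<6)|0x2C=0x3AC, pending=1
Byte[2]=BF: continuation. acc=(acc<<6)|0x3F=0xEB3F, pending=0
Byte[3]=CC: 2-byte lead. pending=1, acc=0xC
Byte[4]=93: continuation. acc=(acc<<6)|0x13=0x313, pending=0
Byte[5]=EF: 3-byte lead. pending=2, acc=0xF
Byte[6]=BE: continuation. acc=(acc<<6)|0x3E=0x3FE, pending=1
Byte[7]=90: continuation. acc=(acc<<6)|0x10=0xFF90, pending=0

Answer: 0 0xFF90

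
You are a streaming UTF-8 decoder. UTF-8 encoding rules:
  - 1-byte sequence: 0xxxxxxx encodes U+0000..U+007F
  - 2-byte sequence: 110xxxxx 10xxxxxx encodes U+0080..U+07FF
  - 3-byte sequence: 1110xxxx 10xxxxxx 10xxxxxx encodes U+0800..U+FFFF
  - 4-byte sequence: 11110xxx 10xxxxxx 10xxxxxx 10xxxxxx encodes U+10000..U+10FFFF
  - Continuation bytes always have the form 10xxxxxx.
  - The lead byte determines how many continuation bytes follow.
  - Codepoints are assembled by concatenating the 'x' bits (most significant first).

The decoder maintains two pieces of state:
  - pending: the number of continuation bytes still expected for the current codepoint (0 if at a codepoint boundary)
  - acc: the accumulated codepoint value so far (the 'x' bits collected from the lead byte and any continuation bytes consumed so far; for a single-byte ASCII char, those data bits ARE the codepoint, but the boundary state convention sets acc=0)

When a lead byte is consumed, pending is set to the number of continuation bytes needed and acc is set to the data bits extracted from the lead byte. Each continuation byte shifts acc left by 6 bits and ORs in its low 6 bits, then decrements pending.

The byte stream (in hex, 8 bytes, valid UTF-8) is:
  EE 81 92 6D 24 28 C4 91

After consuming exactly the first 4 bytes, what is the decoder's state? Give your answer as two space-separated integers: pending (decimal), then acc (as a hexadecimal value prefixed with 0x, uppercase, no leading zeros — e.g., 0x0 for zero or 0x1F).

Answer: 0 0x0

Derivation:
Byte[0]=EE: 3-byte lead. pending=2, acc=0xE
Byte[1]=81: continuation. acc=(acc<<6)|0x01=0x381, pending=1
Byte[2]=92: continuation. acc=(acc<<6)|0x12=0xE052, pending=0
Byte[3]=6D: 1-byte. pending=0, acc=0x0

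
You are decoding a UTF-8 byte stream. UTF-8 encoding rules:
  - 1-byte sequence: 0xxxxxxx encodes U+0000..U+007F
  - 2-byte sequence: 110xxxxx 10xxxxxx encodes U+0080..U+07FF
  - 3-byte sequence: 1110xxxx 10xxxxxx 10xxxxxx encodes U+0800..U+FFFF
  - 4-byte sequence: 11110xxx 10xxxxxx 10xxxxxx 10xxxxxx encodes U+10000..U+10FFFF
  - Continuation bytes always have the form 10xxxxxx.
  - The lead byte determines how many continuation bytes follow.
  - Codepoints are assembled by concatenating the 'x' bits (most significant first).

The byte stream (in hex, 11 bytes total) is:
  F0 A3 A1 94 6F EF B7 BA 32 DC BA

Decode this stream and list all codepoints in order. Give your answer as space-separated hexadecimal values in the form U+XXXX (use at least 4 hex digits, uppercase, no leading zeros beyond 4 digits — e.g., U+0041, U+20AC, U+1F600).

Answer: U+23854 U+006F U+FDFA U+0032 U+073A

Derivation:
Byte[0]=F0: 4-byte lead, need 3 cont bytes. acc=0x0
Byte[1]=A3: continuation. acc=(acc<<6)|0x23=0x23
Byte[2]=A1: continuation. acc=(acc<<6)|0x21=0x8E1
Byte[3]=94: continuation. acc=(acc<<6)|0x14=0x23854
Completed: cp=U+23854 (starts at byte 0)
Byte[4]=6F: 1-byte ASCII. cp=U+006F
Byte[5]=EF: 3-byte lead, need 2 cont bytes. acc=0xF
Byte[6]=B7: continuation. acc=(acc<<6)|0x37=0x3F7
Byte[7]=BA: continuation. acc=(acc<<6)|0x3A=0xFDFA
Completed: cp=U+FDFA (starts at byte 5)
Byte[8]=32: 1-byte ASCII. cp=U+0032
Byte[9]=DC: 2-byte lead, need 1 cont bytes. acc=0x1C
Byte[10]=BA: continuation. acc=(acc<<6)|0x3A=0x73A
Completed: cp=U+073A (starts at byte 9)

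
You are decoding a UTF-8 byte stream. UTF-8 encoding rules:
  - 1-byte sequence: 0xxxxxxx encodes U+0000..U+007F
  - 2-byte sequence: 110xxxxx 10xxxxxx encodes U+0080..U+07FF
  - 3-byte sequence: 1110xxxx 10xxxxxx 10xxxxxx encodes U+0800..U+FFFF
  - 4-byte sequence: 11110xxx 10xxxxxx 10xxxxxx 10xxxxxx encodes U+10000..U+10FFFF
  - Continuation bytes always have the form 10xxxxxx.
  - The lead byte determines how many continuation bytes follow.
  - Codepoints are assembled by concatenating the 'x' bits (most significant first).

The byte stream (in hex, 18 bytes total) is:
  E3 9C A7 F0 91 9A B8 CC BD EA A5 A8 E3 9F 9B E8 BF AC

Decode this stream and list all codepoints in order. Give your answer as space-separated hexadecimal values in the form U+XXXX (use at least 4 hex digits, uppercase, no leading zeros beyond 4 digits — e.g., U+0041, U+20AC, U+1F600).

Answer: U+3727 U+116B8 U+033D U+A968 U+37DB U+8FEC

Derivation:
Byte[0]=E3: 3-byte lead, need 2 cont bytes. acc=0x3
Byte[1]=9C: continuation. acc=(acc<<6)|0x1C=0xDC
Byte[2]=A7: continuation. acc=(acc<<6)|0x27=0x3727
Completed: cp=U+3727 (starts at byte 0)
Byte[3]=F0: 4-byte lead, need 3 cont bytes. acc=0x0
Byte[4]=91: continuation. acc=(acc<<6)|0x11=0x11
Byte[5]=9A: continuation. acc=(acc<<6)|0x1A=0x45A
Byte[6]=B8: continuation. acc=(acc<<6)|0x38=0x116B8
Completed: cp=U+116B8 (starts at byte 3)
Byte[7]=CC: 2-byte lead, need 1 cont bytes. acc=0xC
Byte[8]=BD: continuation. acc=(acc<<6)|0x3D=0x33D
Completed: cp=U+033D (starts at byte 7)
Byte[9]=EA: 3-byte lead, need 2 cont bytes. acc=0xA
Byte[10]=A5: continuation. acc=(acc<<6)|0x25=0x2A5
Byte[11]=A8: continuation. acc=(acc<<6)|0x28=0xA968
Completed: cp=U+A968 (starts at byte 9)
Byte[12]=E3: 3-byte lead, need 2 cont bytes. acc=0x3
Byte[13]=9F: continuation. acc=(acc<<6)|0x1F=0xDF
Byte[14]=9B: continuation. acc=(acc<<6)|0x1B=0x37DB
Completed: cp=U+37DB (starts at byte 12)
Byte[15]=E8: 3-byte lead, need 2 cont bytes. acc=0x8
Byte[16]=BF: continuation. acc=(acc<<6)|0x3F=0x23F
Byte[17]=AC: continuation. acc=(acc<<6)|0x2C=0x8FEC
Completed: cp=U+8FEC (starts at byte 15)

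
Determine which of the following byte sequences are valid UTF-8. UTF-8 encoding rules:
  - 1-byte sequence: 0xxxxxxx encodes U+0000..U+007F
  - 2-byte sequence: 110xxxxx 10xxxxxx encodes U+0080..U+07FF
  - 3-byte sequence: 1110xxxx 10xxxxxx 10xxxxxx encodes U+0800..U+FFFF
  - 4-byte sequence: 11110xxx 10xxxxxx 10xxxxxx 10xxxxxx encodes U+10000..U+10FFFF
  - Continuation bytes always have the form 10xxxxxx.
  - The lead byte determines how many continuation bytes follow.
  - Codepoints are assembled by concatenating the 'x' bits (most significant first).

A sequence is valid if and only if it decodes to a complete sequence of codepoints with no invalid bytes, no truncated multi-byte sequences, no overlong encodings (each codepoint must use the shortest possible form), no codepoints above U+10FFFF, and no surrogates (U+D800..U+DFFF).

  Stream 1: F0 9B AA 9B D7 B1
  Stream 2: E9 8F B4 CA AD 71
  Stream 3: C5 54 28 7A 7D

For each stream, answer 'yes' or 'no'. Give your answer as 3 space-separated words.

Answer: yes yes no

Derivation:
Stream 1: decodes cleanly. VALID
Stream 2: decodes cleanly. VALID
Stream 3: error at byte offset 1. INVALID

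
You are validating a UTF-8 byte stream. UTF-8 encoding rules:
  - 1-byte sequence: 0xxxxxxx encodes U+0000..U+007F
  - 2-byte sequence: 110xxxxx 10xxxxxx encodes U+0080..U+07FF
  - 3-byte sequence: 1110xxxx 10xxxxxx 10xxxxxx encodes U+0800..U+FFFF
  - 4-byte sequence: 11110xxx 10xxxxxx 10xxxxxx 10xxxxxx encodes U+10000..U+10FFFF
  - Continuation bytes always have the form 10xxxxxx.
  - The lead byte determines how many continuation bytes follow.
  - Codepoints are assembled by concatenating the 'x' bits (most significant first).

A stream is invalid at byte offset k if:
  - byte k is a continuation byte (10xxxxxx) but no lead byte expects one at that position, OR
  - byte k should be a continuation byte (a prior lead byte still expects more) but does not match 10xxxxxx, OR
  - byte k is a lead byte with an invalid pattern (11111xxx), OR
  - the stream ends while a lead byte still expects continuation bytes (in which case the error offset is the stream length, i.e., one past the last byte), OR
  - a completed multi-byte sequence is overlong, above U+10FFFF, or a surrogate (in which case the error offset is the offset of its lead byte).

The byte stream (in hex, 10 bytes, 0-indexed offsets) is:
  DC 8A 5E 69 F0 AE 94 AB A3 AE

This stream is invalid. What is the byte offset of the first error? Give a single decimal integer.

Answer: 8

Derivation:
Byte[0]=DC: 2-byte lead, need 1 cont bytes. acc=0x1C
Byte[1]=8A: continuation. acc=(acc<<6)|0x0A=0x70A
Completed: cp=U+070A (starts at byte 0)
Byte[2]=5E: 1-byte ASCII. cp=U+005E
Byte[3]=69: 1-byte ASCII. cp=U+0069
Byte[4]=F0: 4-byte lead, need 3 cont bytes. acc=0x0
Byte[5]=AE: continuation. acc=(acc<<6)|0x2E=0x2E
Byte[6]=94: continuation. acc=(acc<<6)|0x14=0xB94
Byte[7]=AB: continuation. acc=(acc<<6)|0x2B=0x2E52B
Completed: cp=U+2E52B (starts at byte 4)
Byte[8]=A3: INVALID lead byte (not 0xxx/110x/1110/11110)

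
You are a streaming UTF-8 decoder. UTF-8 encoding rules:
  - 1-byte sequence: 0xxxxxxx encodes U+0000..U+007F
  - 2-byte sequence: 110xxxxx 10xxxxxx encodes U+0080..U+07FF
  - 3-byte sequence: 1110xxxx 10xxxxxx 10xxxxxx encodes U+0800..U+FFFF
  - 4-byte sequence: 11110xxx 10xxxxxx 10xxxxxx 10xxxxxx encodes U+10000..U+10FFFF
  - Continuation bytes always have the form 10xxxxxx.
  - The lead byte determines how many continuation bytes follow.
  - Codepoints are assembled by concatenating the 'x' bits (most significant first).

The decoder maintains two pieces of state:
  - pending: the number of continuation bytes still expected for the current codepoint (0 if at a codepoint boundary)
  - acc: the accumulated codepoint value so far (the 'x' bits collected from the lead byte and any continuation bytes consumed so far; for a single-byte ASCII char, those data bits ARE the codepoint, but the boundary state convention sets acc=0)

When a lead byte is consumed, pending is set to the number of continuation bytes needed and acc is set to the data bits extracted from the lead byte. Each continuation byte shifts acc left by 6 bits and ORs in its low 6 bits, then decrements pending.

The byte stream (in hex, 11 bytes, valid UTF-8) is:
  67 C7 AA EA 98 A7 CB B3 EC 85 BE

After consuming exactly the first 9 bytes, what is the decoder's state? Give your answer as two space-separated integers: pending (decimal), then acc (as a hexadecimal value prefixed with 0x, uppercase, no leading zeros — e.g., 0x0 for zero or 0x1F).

Answer: 2 0xC

Derivation:
Byte[0]=67: 1-byte. pending=0, acc=0x0
Byte[1]=C7: 2-byte lead. pending=1, acc=0x7
Byte[2]=AA: continuation. acc=(acc<<6)|0x2A=0x1EA, pending=0
Byte[3]=EA: 3-byte lead. pending=2, acc=0xA
Byte[4]=98: continuation. acc=(acc<<6)|0x18=0x298, pending=1
Byte[5]=A7: continuation. acc=(acc<<6)|0x27=0xA627, pending=0
Byte[6]=CB: 2-byte lead. pending=1, acc=0xB
Byte[7]=B3: continuation. acc=(acc<<6)|0x33=0x2F3, pending=0
Byte[8]=EC: 3-byte lead. pending=2, acc=0xC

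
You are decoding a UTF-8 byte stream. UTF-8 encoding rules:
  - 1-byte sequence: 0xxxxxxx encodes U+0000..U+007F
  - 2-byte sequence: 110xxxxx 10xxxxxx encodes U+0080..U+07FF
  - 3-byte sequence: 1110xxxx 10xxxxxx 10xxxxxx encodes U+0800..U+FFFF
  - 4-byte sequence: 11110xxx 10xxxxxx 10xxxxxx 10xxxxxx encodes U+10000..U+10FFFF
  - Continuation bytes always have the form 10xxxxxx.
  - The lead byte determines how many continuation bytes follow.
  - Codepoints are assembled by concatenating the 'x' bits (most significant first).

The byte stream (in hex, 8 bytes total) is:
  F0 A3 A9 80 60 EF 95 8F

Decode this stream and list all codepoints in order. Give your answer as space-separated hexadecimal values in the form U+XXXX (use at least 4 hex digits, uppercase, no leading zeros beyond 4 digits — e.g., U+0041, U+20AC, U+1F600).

Byte[0]=F0: 4-byte lead, need 3 cont bytes. acc=0x0
Byte[1]=A3: continuation. acc=(acc<<6)|0x23=0x23
Byte[2]=A9: continuation. acc=(acc<<6)|0x29=0x8E9
Byte[3]=80: continuation. acc=(acc<<6)|0x00=0x23A40
Completed: cp=U+23A40 (starts at byte 0)
Byte[4]=60: 1-byte ASCII. cp=U+0060
Byte[5]=EF: 3-byte lead, need 2 cont bytes. acc=0xF
Byte[6]=95: continuation. acc=(acc<<6)|0x15=0x3D5
Byte[7]=8F: continuation. acc=(acc<<6)|0x0F=0xF54F
Completed: cp=U+F54F (starts at byte 5)

Answer: U+23A40 U+0060 U+F54F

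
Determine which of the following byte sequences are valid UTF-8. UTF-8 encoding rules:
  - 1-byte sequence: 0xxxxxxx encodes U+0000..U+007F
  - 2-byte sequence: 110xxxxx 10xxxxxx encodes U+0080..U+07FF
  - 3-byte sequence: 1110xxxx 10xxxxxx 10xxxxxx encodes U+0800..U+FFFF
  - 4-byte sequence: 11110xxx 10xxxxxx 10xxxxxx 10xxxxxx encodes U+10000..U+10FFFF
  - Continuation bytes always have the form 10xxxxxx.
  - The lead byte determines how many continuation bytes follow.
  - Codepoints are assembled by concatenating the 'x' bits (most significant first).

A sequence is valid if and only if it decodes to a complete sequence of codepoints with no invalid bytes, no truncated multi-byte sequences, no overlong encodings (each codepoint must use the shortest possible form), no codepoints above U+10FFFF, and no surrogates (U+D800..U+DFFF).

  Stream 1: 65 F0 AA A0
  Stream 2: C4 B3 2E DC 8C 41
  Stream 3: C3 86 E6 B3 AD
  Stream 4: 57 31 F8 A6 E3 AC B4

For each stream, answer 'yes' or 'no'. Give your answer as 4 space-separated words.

Stream 1: error at byte offset 4. INVALID
Stream 2: decodes cleanly. VALID
Stream 3: decodes cleanly. VALID
Stream 4: error at byte offset 2. INVALID

Answer: no yes yes no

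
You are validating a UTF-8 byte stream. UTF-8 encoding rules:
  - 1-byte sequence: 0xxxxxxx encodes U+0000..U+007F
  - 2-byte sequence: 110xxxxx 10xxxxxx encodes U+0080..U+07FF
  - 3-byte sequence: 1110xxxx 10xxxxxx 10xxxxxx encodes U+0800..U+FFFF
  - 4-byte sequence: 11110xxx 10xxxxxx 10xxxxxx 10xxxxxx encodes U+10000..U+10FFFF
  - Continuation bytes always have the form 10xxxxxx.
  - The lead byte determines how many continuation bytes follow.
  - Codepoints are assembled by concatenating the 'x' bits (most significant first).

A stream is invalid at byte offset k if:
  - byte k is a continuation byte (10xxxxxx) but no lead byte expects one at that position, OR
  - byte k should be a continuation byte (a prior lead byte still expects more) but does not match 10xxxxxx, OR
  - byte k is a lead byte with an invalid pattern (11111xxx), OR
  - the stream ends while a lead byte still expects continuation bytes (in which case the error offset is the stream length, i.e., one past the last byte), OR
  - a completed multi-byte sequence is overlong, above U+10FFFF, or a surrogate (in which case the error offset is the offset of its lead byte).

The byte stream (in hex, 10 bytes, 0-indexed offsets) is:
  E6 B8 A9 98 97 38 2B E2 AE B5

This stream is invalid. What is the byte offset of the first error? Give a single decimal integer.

Answer: 3

Derivation:
Byte[0]=E6: 3-byte lead, need 2 cont bytes. acc=0x6
Byte[1]=B8: continuation. acc=(acc<<6)|0x38=0x1B8
Byte[2]=A9: continuation. acc=(acc<<6)|0x29=0x6E29
Completed: cp=U+6E29 (starts at byte 0)
Byte[3]=98: INVALID lead byte (not 0xxx/110x/1110/11110)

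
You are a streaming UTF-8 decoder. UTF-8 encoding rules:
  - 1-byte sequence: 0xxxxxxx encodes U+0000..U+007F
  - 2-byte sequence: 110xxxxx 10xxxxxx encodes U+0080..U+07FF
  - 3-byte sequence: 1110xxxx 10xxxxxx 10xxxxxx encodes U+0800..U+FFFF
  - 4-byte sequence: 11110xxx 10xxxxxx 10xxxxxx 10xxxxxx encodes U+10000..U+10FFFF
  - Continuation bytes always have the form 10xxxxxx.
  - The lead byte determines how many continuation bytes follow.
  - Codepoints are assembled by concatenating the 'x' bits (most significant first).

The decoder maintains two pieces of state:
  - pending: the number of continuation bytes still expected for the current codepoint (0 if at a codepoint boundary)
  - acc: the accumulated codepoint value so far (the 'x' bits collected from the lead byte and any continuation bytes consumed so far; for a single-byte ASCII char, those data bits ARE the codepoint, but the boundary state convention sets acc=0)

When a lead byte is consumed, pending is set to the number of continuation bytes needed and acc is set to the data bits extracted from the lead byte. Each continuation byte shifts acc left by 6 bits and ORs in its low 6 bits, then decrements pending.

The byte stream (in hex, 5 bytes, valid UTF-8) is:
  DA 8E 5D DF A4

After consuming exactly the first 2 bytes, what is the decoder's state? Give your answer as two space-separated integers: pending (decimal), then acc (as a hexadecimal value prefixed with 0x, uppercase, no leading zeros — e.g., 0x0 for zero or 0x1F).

Answer: 0 0x68E

Derivation:
Byte[0]=DA: 2-byte lead. pending=1, acc=0x1A
Byte[1]=8E: continuation. acc=(acc<<6)|0x0E=0x68E, pending=0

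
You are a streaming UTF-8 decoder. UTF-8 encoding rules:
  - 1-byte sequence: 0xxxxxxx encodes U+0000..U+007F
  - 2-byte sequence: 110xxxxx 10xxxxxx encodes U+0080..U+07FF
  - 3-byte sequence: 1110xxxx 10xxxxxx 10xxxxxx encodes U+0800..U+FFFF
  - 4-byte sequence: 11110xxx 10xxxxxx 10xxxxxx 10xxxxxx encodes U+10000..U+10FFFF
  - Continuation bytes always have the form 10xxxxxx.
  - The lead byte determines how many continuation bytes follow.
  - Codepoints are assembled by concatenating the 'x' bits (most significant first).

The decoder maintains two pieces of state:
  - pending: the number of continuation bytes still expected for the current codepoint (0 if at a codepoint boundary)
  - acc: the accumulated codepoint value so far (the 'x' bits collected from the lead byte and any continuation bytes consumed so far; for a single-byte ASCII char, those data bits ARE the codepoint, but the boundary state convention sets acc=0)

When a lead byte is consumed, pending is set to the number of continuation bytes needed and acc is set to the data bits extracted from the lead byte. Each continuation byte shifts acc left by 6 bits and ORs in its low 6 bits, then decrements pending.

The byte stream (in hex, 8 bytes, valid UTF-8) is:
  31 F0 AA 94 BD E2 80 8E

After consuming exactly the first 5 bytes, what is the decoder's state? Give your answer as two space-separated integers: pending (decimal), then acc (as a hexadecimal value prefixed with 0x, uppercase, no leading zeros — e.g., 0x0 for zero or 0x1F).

Byte[0]=31: 1-byte. pending=0, acc=0x0
Byte[1]=F0: 4-byte lead. pending=3, acc=0x0
Byte[2]=AA: continuation. acc=(acc<<6)|0x2A=0x2A, pending=2
Byte[3]=94: continuation. acc=(acc<<6)|0x14=0xA94, pending=1
Byte[4]=BD: continuation. acc=(acc<<6)|0x3D=0x2A53D, pending=0

Answer: 0 0x2A53D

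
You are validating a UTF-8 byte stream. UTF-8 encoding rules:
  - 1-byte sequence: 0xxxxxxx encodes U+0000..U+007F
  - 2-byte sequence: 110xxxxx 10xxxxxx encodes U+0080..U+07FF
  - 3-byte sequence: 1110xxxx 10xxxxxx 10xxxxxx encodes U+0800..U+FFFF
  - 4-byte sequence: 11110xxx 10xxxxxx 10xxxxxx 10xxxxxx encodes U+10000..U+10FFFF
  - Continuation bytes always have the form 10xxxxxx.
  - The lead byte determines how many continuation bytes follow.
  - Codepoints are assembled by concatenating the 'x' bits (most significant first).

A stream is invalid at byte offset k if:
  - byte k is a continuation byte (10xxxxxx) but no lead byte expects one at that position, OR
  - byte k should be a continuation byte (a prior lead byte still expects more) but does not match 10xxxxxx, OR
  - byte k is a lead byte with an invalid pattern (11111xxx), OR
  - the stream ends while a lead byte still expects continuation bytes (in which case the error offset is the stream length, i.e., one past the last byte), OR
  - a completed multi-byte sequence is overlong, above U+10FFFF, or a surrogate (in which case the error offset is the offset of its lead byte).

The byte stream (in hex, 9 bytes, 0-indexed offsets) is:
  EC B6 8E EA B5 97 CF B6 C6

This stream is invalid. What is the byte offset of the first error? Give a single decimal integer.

Answer: 9

Derivation:
Byte[0]=EC: 3-byte lead, need 2 cont bytes. acc=0xC
Byte[1]=B6: continuation. acc=(acc<<6)|0x36=0x336
Byte[2]=8E: continuation. acc=(acc<<6)|0x0E=0xCD8E
Completed: cp=U+CD8E (starts at byte 0)
Byte[3]=EA: 3-byte lead, need 2 cont bytes. acc=0xA
Byte[4]=B5: continuation. acc=(acc<<6)|0x35=0x2B5
Byte[5]=97: continuation. acc=(acc<<6)|0x17=0xAD57
Completed: cp=U+AD57 (starts at byte 3)
Byte[6]=CF: 2-byte lead, need 1 cont bytes. acc=0xF
Byte[7]=B6: continuation. acc=(acc<<6)|0x36=0x3F6
Completed: cp=U+03F6 (starts at byte 6)
Byte[8]=C6: 2-byte lead, need 1 cont bytes. acc=0x6
Byte[9]: stream ended, expected continuation. INVALID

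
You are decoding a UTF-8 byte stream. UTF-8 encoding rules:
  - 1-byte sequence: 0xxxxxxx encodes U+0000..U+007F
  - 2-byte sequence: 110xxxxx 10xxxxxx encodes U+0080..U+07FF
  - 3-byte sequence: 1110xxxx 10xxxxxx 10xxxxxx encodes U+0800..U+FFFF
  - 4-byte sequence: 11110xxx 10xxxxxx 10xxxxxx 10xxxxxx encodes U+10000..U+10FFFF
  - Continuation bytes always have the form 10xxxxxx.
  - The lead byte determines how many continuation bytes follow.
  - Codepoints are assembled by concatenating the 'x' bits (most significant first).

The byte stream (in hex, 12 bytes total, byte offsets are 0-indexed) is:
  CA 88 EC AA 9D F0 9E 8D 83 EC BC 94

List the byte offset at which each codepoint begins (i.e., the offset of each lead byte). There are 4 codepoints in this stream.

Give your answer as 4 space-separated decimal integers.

Byte[0]=CA: 2-byte lead, need 1 cont bytes. acc=0xA
Byte[1]=88: continuation. acc=(acc<<6)|0x08=0x288
Completed: cp=U+0288 (starts at byte 0)
Byte[2]=EC: 3-byte lead, need 2 cont bytes. acc=0xC
Byte[3]=AA: continuation. acc=(acc<<6)|0x2A=0x32A
Byte[4]=9D: continuation. acc=(acc<<6)|0x1D=0xCA9D
Completed: cp=U+CA9D (starts at byte 2)
Byte[5]=F0: 4-byte lead, need 3 cont bytes. acc=0x0
Byte[6]=9E: continuation. acc=(acc<<6)|0x1E=0x1E
Byte[7]=8D: continuation. acc=(acc<<6)|0x0D=0x78D
Byte[8]=83: continuation. acc=(acc<<6)|0x03=0x1E343
Completed: cp=U+1E343 (starts at byte 5)
Byte[9]=EC: 3-byte lead, need 2 cont bytes. acc=0xC
Byte[10]=BC: continuation. acc=(acc<<6)|0x3C=0x33C
Byte[11]=94: continuation. acc=(acc<<6)|0x14=0xCF14
Completed: cp=U+CF14 (starts at byte 9)

Answer: 0 2 5 9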